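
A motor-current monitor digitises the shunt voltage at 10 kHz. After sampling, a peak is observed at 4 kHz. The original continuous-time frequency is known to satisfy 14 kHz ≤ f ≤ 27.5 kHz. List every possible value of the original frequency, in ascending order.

14 kHz, 16 kHz, 24 kHz, 26 kHz

Frequencies that alias to 4 kHz are k·fs ± 4 kHz for integer k ≥ 0.
k=0: 4 kHz.
k=1: 6 kHz, 14 kHz.
k=2: 16 kHz, 24 kHz.
k=3: 26 kHz, 34 kHz.
k=4: 36 kHz, 44 kHz.
Within [14 kHz, 27.5 kHz]: 14 kHz, 16 kHz, 24 kHz, 26 kHz.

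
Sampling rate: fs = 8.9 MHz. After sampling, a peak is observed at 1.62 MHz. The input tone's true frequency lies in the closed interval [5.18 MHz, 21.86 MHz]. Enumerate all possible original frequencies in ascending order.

Frequencies that alias to 1.62 MHz are k·fs ± 1.62 MHz for integer k ≥ 0.
k=0: 1.62 MHz.
k=1: 7.28 MHz, 10.52 MHz.
k=2: 16.18 MHz, 19.42 MHz.
k=3: 25.08 MHz, 28.32 MHz.
Within [5.18 MHz, 21.86 MHz]: 7.28 MHz, 10.52 MHz, 16.18 MHz, 19.42 MHz.

7.28 MHz, 10.52 MHz, 16.18 MHz, 19.42 MHz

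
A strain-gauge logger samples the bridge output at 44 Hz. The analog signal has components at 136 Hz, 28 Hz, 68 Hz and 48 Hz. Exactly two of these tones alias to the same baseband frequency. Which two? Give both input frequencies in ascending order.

fs/2 = 22 Hz.
136 Hz mod fs = 4 Hz.
4 Hz ≤ fs/2 = 22 Hz, appears at 4 Hz.
28 Hz > fs/2 = 22 Hz, folds to fs − 28 Hz = 16 Hz.
68 Hz mod fs = 24 Hz.
24 Hz > fs/2 = 22 Hz, folds to fs − 24 Hz = 20 Hz.
48 Hz mod fs = 4 Hz.
4 Hz ≤ fs/2 = 22 Hz, appears at 4 Hz.
48 Hz and 136 Hz both map to 4 Hz.

48 Hz, 136 Hz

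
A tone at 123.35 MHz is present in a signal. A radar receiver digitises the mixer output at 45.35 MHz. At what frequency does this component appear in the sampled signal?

123.35 MHz mod fs = 32.65 MHz.
32.65 MHz > fs/2 = 22.675 MHz, folds to fs − 32.65 MHz = 12.7 MHz.

12.7 MHz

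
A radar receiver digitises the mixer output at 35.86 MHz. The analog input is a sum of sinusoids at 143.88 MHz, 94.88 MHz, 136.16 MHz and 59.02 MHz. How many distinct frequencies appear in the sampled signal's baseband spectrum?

3

fs/2 = 17.93 MHz.
143.88 MHz mod fs = 0.44 MHz.
0.44 MHz ≤ fs/2 = 17.93 MHz, appears at 0.44 MHz.
94.88 MHz mod fs = 23.16 MHz.
23.16 MHz > fs/2 = 17.93 MHz, folds to fs − 23.16 MHz = 12.7 MHz.
136.16 MHz mod fs = 28.58 MHz.
28.58 MHz > fs/2 = 17.93 MHz, folds to fs − 28.58 MHz = 7.28 MHz.
59.02 MHz mod fs = 23.16 MHz.
23.16 MHz > fs/2 = 17.93 MHz, folds to fs − 23.16 MHz = 12.7 MHz.
Distinct values: {0.44 MHz, 7.28 MHz, 12.7 MHz} → 3.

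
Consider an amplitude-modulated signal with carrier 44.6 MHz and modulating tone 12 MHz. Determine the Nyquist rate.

AM sidebands sit at fc ± fm = 32.6 MHz and 56.6 MHz.
Highest-frequency component: 56.6 MHz.
Nyquist rate = 2 × 56.6 MHz = 113.2 MHz.

113.2 MHz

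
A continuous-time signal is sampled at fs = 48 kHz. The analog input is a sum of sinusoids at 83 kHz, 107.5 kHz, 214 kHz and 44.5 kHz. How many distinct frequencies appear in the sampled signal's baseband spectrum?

fs/2 = 24 kHz.
83 kHz mod fs = 35 kHz.
35 kHz > fs/2 = 24 kHz, folds to fs − 35 kHz = 13 kHz.
107.5 kHz mod fs = 11.5 kHz.
11.5 kHz ≤ fs/2 = 24 kHz, appears at 11.5 kHz.
214 kHz mod fs = 22 kHz.
22 kHz ≤ fs/2 = 24 kHz, appears at 22 kHz.
44.5 kHz > fs/2 = 24 kHz, folds to fs − 44.5 kHz = 3.5 kHz.
Distinct values: {3.5 kHz, 11.5 kHz, 13 kHz, 22 kHz} → 4.

4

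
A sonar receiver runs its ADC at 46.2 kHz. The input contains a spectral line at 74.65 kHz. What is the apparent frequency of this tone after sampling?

17.75 kHz

74.65 kHz mod fs = 28.45 kHz.
28.45 kHz > fs/2 = 23.1 kHz, folds to fs − 28.45 kHz = 17.75 kHz.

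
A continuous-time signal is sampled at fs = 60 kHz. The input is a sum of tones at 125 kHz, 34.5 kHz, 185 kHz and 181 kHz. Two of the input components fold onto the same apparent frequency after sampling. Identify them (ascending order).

fs/2 = 30 kHz.
125 kHz mod fs = 5 kHz.
5 kHz ≤ fs/2 = 30 kHz, appears at 5 kHz.
34.5 kHz > fs/2 = 30 kHz, folds to fs − 34.5 kHz = 25.5 kHz.
185 kHz mod fs = 5 kHz.
5 kHz ≤ fs/2 = 30 kHz, appears at 5 kHz.
181 kHz mod fs = 1 kHz.
1 kHz ≤ fs/2 = 30 kHz, appears at 1 kHz.
125 kHz and 185 kHz both map to 5 kHz.

125 kHz, 185 kHz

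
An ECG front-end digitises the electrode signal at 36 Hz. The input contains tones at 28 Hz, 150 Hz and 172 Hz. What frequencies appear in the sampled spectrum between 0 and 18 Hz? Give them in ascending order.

6 Hz, 8 Hz

fs/2 = 18 Hz.
28 Hz > fs/2 = 18 Hz, folds to fs − 28 Hz = 8 Hz.
150 Hz mod fs = 6 Hz.
6 Hz ≤ fs/2 = 18 Hz, appears at 6 Hz.
172 Hz mod fs = 28 Hz.
28 Hz > fs/2 = 18 Hz, folds to fs − 28 Hz = 8 Hz.
Distinct values: {6 Hz, 8 Hz}.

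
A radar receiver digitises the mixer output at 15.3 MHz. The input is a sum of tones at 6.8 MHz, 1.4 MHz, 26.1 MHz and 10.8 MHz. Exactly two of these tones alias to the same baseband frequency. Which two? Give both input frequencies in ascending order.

10.8 MHz, 26.1 MHz

fs/2 = 7.65 MHz.
6.8 MHz ≤ fs/2 = 7.65 MHz, passes unchanged.
1.4 MHz ≤ fs/2 = 7.65 MHz, passes unchanged.
26.1 MHz mod fs = 10.8 MHz.
10.8 MHz > fs/2 = 7.65 MHz, folds to fs − 10.8 MHz = 4.5 MHz.
10.8 MHz > fs/2 = 7.65 MHz, folds to fs − 10.8 MHz = 4.5 MHz.
10.8 MHz and 26.1 MHz both map to 4.5 MHz.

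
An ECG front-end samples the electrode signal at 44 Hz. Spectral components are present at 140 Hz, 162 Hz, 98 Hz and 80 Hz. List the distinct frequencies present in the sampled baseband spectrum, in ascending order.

fs/2 = 22 Hz.
140 Hz mod fs = 8 Hz.
8 Hz ≤ fs/2 = 22 Hz, appears at 8 Hz.
162 Hz mod fs = 30 Hz.
30 Hz > fs/2 = 22 Hz, folds to fs − 30 Hz = 14 Hz.
98 Hz mod fs = 10 Hz.
10 Hz ≤ fs/2 = 22 Hz, appears at 10 Hz.
80 Hz mod fs = 36 Hz.
36 Hz > fs/2 = 22 Hz, folds to fs − 36 Hz = 8 Hz.
Distinct values: {8 Hz, 10 Hz, 14 Hz}.

8 Hz, 10 Hz, 14 Hz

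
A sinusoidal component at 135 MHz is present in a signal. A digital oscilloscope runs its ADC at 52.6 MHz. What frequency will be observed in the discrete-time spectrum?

22.8 MHz

135 MHz mod fs = 29.8 MHz.
29.8 MHz > fs/2 = 26.3 MHz, folds to fs − 29.8 MHz = 22.8 MHz.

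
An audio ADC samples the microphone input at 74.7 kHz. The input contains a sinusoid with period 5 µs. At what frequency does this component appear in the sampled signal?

T = 5 µs → f = 1/T = 200 kHz.
200 kHz mod fs = 50.6 kHz.
50.6 kHz > fs/2 = 37.35 kHz, folds to fs − 50.6 kHz = 24.1 kHz.

24.1 kHz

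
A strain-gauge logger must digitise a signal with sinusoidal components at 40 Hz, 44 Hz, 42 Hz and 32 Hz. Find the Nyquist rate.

88 Hz

Highest-frequency component: 44 Hz.
Nyquist rate = 2 × 44 Hz = 88 Hz.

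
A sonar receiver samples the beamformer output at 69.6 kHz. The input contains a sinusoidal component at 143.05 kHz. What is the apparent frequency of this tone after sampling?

3.85 kHz

143.05 kHz mod fs = 3.85 kHz.
3.85 kHz ≤ fs/2 = 34.8 kHz, appears at 3.85 kHz.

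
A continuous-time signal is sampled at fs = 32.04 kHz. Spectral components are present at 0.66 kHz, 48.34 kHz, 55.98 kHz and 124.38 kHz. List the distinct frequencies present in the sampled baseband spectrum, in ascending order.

0.66 kHz, 3.78 kHz, 8.1 kHz, 15.74 kHz

fs/2 = 16.02 kHz.
0.66 kHz ≤ fs/2 = 16.02 kHz, passes unchanged.
48.34 kHz mod fs = 16.3 kHz.
16.3 kHz > fs/2 = 16.02 kHz, folds to fs − 16.3 kHz = 15.74 kHz.
55.98 kHz mod fs = 23.94 kHz.
23.94 kHz > fs/2 = 16.02 kHz, folds to fs − 23.94 kHz = 8.1 kHz.
124.38 kHz mod fs = 28.26 kHz.
28.26 kHz > fs/2 = 16.02 kHz, folds to fs − 28.26 kHz = 3.78 kHz.
Distinct values: {0.66 kHz, 3.78 kHz, 8.1 kHz, 15.74 kHz}.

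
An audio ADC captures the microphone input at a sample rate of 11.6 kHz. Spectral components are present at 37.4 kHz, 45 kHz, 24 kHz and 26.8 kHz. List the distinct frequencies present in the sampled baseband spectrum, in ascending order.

fs/2 = 5.8 kHz.
37.4 kHz mod fs = 2.6 kHz.
2.6 kHz ≤ fs/2 = 5.8 kHz, appears at 2.6 kHz.
45 kHz mod fs = 10.2 kHz.
10.2 kHz > fs/2 = 5.8 kHz, folds to fs − 10.2 kHz = 1.4 kHz.
24 kHz mod fs = 0.8 kHz.
0.8 kHz ≤ fs/2 = 5.8 kHz, appears at 0.8 kHz.
26.8 kHz mod fs = 3.6 kHz.
3.6 kHz ≤ fs/2 = 5.8 kHz, appears at 3.6 kHz.
Distinct values: {0.8 kHz, 1.4 kHz, 2.6 kHz, 3.6 kHz}.

0.8 kHz, 1.4 kHz, 2.6 kHz, 3.6 kHz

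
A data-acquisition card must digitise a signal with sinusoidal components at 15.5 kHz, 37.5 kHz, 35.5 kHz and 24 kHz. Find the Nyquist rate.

75 kHz

Highest-frequency component: 37.5 kHz.
Nyquist rate = 2 × 37.5 kHz = 75 kHz.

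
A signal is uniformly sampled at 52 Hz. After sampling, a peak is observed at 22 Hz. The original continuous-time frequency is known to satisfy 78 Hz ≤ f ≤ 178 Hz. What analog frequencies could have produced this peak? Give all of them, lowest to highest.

82 Hz, 126 Hz, 134 Hz, 178 Hz

Frequencies that alias to 22 Hz are k·fs ± 22 Hz for integer k ≥ 0.
k=0: 22 Hz.
k=1: 30 Hz, 74 Hz.
k=2: 82 Hz, 126 Hz.
k=3: 134 Hz, 178 Hz.
k=4: 186 Hz, 230 Hz.
Within [78 Hz, 178 Hz]: 82 Hz, 126 Hz, 134 Hz, 178 Hz.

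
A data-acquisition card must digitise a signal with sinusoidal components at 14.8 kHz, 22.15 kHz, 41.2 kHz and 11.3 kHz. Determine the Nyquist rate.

Highest-frequency component: 41.2 kHz.
Nyquist rate = 2 × 41.2 kHz = 82.4 kHz.

82.4 kHz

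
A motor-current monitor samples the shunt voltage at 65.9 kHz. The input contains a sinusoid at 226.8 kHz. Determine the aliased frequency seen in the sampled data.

29.1 kHz

226.8 kHz mod fs = 29.1 kHz.
29.1 kHz ≤ fs/2 = 32.95 kHz, appears at 29.1 kHz.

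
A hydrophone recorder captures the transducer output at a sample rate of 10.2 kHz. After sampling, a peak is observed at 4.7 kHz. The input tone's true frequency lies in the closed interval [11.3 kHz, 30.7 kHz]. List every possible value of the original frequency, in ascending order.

Frequencies that alias to 4.7 kHz are k·fs ± 4.7 kHz for integer k ≥ 0.
k=0: 4.7 kHz.
k=1: 5.5 kHz, 14.9 kHz.
k=2: 15.7 kHz, 25.1 kHz.
k=3: 25.9 kHz, 35.3 kHz.
k=4: 36.1 kHz, 45.5 kHz.
Within [11.3 kHz, 30.7 kHz]: 14.9 kHz, 15.7 kHz, 25.1 kHz, 25.9 kHz.

14.9 kHz, 15.7 kHz, 25.1 kHz, 25.9 kHz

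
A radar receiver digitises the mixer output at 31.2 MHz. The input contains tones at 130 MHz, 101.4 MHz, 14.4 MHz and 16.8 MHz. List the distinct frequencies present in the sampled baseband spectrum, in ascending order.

5.2 MHz, 7.8 MHz, 14.4 MHz

fs/2 = 15.6 MHz.
130 MHz mod fs = 5.2 MHz.
5.2 MHz ≤ fs/2 = 15.6 MHz, appears at 5.2 MHz.
101.4 MHz mod fs = 7.8 MHz.
7.8 MHz ≤ fs/2 = 15.6 MHz, appears at 7.8 MHz.
14.4 MHz ≤ fs/2 = 15.6 MHz, passes unchanged.
16.8 MHz > fs/2 = 15.6 MHz, folds to fs − 16.8 MHz = 14.4 MHz.
Distinct values: {5.2 MHz, 7.8 MHz, 14.4 MHz}.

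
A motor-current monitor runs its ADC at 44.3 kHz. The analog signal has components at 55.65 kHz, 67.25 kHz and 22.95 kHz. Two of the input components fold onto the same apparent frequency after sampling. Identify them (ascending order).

fs/2 = 22.15 kHz.
55.65 kHz mod fs = 11.35 kHz.
11.35 kHz ≤ fs/2 = 22.15 kHz, appears at 11.35 kHz.
67.25 kHz mod fs = 22.95 kHz.
22.95 kHz > fs/2 = 22.15 kHz, folds to fs − 22.95 kHz = 21.35 kHz.
22.95 kHz > fs/2 = 22.15 kHz, folds to fs − 22.95 kHz = 21.35 kHz.
22.95 kHz and 67.25 kHz both map to 21.35 kHz.

22.95 kHz, 67.25 kHz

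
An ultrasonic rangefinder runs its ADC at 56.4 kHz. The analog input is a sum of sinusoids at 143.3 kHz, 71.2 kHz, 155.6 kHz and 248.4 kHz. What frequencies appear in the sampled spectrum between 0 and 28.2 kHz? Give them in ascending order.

fs/2 = 28.2 kHz.
143.3 kHz mod fs = 30.5 kHz.
30.5 kHz > fs/2 = 28.2 kHz, folds to fs − 30.5 kHz = 25.9 kHz.
71.2 kHz mod fs = 14.8 kHz.
14.8 kHz ≤ fs/2 = 28.2 kHz, appears at 14.8 kHz.
155.6 kHz mod fs = 42.8 kHz.
42.8 kHz > fs/2 = 28.2 kHz, folds to fs − 42.8 kHz = 13.6 kHz.
248.4 kHz mod fs = 22.8 kHz.
22.8 kHz ≤ fs/2 = 28.2 kHz, appears at 22.8 kHz.
Distinct values: {13.6 kHz, 14.8 kHz, 22.8 kHz, 25.9 kHz}.

13.6 kHz, 14.8 kHz, 22.8 kHz, 25.9 kHz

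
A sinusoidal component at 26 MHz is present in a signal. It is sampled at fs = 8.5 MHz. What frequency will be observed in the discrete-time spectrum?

0.5 MHz

26 MHz mod fs = 0.5 MHz.
0.5 MHz ≤ fs/2 = 4.25 MHz, appears at 0.5 MHz.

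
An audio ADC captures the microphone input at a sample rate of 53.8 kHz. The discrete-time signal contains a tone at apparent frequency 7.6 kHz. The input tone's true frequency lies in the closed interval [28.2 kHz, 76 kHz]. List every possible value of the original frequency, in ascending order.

46.2 kHz, 61.4 kHz

Frequencies that alias to 7.6 kHz are k·fs ± 7.6 kHz for integer k ≥ 0.
k=0: 7.6 kHz.
k=1: 46.2 kHz, 61.4 kHz.
k=2: 100 kHz, 115.2 kHz.
Within [28.2 kHz, 76 kHz]: 46.2 kHz, 61.4 kHz.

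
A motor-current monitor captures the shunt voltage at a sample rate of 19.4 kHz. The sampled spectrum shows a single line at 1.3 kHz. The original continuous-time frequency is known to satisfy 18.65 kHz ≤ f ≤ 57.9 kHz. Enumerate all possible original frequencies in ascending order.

Frequencies that alias to 1.3 kHz are k·fs ± 1.3 kHz for integer k ≥ 0.
k=0: 1.3 kHz.
k=1: 18.1 kHz, 20.7 kHz.
k=2: 37.5 kHz, 40.1 kHz.
k=3: 56.9 kHz, 59.5 kHz.
k=4: 76.3 kHz, 78.9 kHz.
Within [18.65 kHz, 57.9 kHz]: 20.7 kHz, 37.5 kHz, 40.1 kHz, 56.9 kHz.

20.7 kHz, 37.5 kHz, 40.1 kHz, 56.9 kHz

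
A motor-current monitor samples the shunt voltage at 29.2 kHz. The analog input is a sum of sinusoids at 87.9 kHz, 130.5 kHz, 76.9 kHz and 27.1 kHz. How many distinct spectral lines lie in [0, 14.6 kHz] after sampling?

fs/2 = 14.6 kHz.
87.9 kHz mod fs = 0.3 kHz.
0.3 kHz ≤ fs/2 = 14.6 kHz, appears at 0.3 kHz.
130.5 kHz mod fs = 13.7 kHz.
13.7 kHz ≤ fs/2 = 14.6 kHz, appears at 13.7 kHz.
76.9 kHz mod fs = 18.5 kHz.
18.5 kHz > fs/2 = 14.6 kHz, folds to fs − 18.5 kHz = 10.7 kHz.
27.1 kHz > fs/2 = 14.6 kHz, folds to fs − 27.1 kHz = 2.1 kHz.
Distinct values: {0.3 kHz, 2.1 kHz, 10.7 kHz, 13.7 kHz} → 4.

4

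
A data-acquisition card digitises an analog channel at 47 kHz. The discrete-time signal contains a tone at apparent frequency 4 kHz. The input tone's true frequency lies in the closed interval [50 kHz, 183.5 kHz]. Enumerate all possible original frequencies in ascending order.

51 kHz, 90 kHz, 98 kHz, 137 kHz, 145 kHz

Frequencies that alias to 4 kHz are k·fs ± 4 kHz for integer k ≥ 0.
k=0: 4 kHz.
k=1: 43 kHz, 51 kHz.
k=2: 90 kHz, 98 kHz.
k=3: 137 kHz, 145 kHz.
k=4: 184 kHz, 192 kHz.
Within [50 kHz, 183.5 kHz]: 51 kHz, 90 kHz, 98 kHz, 137 kHz, 145 kHz.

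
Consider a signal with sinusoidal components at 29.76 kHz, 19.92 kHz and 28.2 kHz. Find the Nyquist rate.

Highest-frequency component: 29.76 kHz.
Nyquist rate = 2 × 29.76 kHz = 59.52 kHz.

59.52 kHz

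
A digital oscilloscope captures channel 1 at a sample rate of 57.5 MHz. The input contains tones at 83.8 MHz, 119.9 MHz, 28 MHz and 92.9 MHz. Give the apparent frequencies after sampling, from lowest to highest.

fs/2 = 28.75 MHz.
83.8 MHz mod fs = 26.3 MHz.
26.3 MHz ≤ fs/2 = 28.75 MHz, appears at 26.3 MHz.
119.9 MHz mod fs = 4.9 MHz.
4.9 MHz ≤ fs/2 = 28.75 MHz, appears at 4.9 MHz.
28 MHz ≤ fs/2 = 28.75 MHz, passes unchanged.
92.9 MHz mod fs = 35.4 MHz.
35.4 MHz > fs/2 = 28.75 MHz, folds to fs − 35.4 MHz = 22.1 MHz.
Distinct values: {4.9 MHz, 22.1 MHz, 26.3 MHz, 28 MHz}.

4.9 MHz, 22.1 MHz, 26.3 MHz, 28 MHz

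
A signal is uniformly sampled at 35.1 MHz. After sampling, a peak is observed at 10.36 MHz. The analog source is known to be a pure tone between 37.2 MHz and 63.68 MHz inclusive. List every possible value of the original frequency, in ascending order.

Frequencies that alias to 10.36 MHz are k·fs ± 10.36 MHz for integer k ≥ 0.
k=0: 10.36 MHz.
k=1: 24.74 MHz, 45.46 MHz.
k=2: 59.84 MHz, 80.56 MHz.
k=3: 94.94 MHz, 115.66 MHz.
Within [37.2 MHz, 63.68 MHz]: 45.46 MHz, 59.84 MHz.

45.46 MHz, 59.84 MHz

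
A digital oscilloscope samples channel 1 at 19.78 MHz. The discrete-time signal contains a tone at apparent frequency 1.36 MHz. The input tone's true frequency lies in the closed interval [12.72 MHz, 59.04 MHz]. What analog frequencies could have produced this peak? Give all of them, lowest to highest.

18.42 MHz, 21.14 MHz, 38.2 MHz, 40.92 MHz, 57.98 MHz

Frequencies that alias to 1.36 MHz are k·fs ± 1.36 MHz for integer k ≥ 0.
k=0: 1.36 MHz.
k=1: 18.42 MHz, 21.14 MHz.
k=2: 38.2 MHz, 40.92 MHz.
k=3: 57.98 MHz, 60.7 MHz.
k=4: 77.76 MHz, 80.48 MHz.
Within [12.72 MHz, 59.04 MHz]: 18.42 MHz, 21.14 MHz, 38.2 MHz, 40.92 MHz, 57.98 MHz.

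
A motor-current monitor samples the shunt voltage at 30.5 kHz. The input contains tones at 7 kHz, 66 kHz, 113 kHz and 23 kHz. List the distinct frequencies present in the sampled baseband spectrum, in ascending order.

fs/2 = 15.25 kHz.
7 kHz ≤ fs/2 = 15.25 kHz, passes unchanged.
66 kHz mod fs = 5 kHz.
5 kHz ≤ fs/2 = 15.25 kHz, appears at 5 kHz.
113 kHz mod fs = 21.5 kHz.
21.5 kHz > fs/2 = 15.25 kHz, folds to fs − 21.5 kHz = 9 kHz.
23 kHz > fs/2 = 15.25 kHz, folds to fs − 23 kHz = 7.5 kHz.
Distinct values: {5 kHz, 7 kHz, 7.5 kHz, 9 kHz}.

5 kHz, 7 kHz, 7.5 kHz, 9 kHz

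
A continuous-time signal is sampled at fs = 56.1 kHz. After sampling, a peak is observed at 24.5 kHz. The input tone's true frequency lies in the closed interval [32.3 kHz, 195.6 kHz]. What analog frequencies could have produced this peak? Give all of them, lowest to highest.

80.6 kHz, 87.7 kHz, 136.7 kHz, 143.8 kHz, 192.8 kHz

Frequencies that alias to 24.5 kHz are k·fs ± 24.5 kHz for integer k ≥ 0.
k=0: 24.5 kHz.
k=1: 31.6 kHz, 80.6 kHz.
k=2: 87.7 kHz, 136.7 kHz.
k=3: 143.8 kHz, 192.8 kHz.
k=4: 199.9 kHz, 248.9 kHz.
Within [32.3 kHz, 195.6 kHz]: 80.6 kHz, 87.7 kHz, 136.7 kHz, 143.8 kHz, 192.8 kHz.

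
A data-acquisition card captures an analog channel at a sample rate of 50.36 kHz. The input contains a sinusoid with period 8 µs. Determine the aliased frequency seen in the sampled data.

24.28 kHz

T = 8 µs → f = 1/T = 125 kHz.
125 kHz mod fs = 24.28 kHz.
24.28 kHz ≤ fs/2 = 25.18 kHz, appears at 24.28 kHz.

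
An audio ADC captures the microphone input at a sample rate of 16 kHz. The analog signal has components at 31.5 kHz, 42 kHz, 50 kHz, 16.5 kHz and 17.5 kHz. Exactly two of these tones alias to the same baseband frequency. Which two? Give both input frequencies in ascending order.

16.5 kHz, 31.5 kHz

fs/2 = 8 kHz.
31.5 kHz mod fs = 15.5 kHz.
15.5 kHz > fs/2 = 8 kHz, folds to fs − 15.5 kHz = 0.5 kHz.
42 kHz mod fs = 10 kHz.
10 kHz > fs/2 = 8 kHz, folds to fs − 10 kHz = 6 kHz.
50 kHz mod fs = 2 kHz.
2 kHz ≤ fs/2 = 8 kHz, appears at 2 kHz.
16.5 kHz mod fs = 0.5 kHz.
0.5 kHz ≤ fs/2 = 8 kHz, appears at 0.5 kHz.
17.5 kHz mod fs = 1.5 kHz.
1.5 kHz ≤ fs/2 = 8 kHz, appears at 1.5 kHz.
16.5 kHz and 31.5 kHz both map to 0.5 kHz.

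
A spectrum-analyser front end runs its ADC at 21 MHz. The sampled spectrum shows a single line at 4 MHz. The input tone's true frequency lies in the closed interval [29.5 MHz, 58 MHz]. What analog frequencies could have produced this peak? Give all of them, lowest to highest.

38 MHz, 46 MHz

Frequencies that alias to 4 MHz are k·fs ± 4 MHz for integer k ≥ 0.
k=0: 4 MHz.
k=1: 17 MHz, 25 MHz.
k=2: 38 MHz, 46 MHz.
k=3: 59 MHz, 67 MHz.
Within [29.5 MHz, 58 MHz]: 38 MHz, 46 MHz.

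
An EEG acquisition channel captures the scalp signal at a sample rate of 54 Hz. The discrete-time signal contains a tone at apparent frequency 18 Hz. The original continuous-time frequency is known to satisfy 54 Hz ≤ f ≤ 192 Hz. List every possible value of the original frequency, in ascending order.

Frequencies that alias to 18 Hz are k·fs ± 18 Hz for integer k ≥ 0.
k=0: 18 Hz.
k=1: 36 Hz, 72 Hz.
k=2: 90 Hz, 126 Hz.
k=3: 144 Hz, 180 Hz.
k=4: 198 Hz, 234 Hz.
Within [54 Hz, 192 Hz]: 72 Hz, 90 Hz, 126 Hz, 144 Hz, 180 Hz.

72 Hz, 90 Hz, 126 Hz, 144 Hz, 180 Hz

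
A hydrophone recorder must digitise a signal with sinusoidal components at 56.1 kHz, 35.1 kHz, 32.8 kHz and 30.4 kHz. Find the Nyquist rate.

Highest-frequency component: 56.1 kHz.
Nyquist rate = 2 × 56.1 kHz = 112.2 kHz.

112.2 kHz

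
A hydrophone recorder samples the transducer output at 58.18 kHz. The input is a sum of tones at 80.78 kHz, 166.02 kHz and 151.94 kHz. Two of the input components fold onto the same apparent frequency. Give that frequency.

fs/2 = 29.09 kHz.
80.78 kHz mod fs = 22.6 kHz.
22.6 kHz ≤ fs/2 = 29.09 kHz, appears at 22.6 kHz.
166.02 kHz mod fs = 49.66 kHz.
49.66 kHz > fs/2 = 29.09 kHz, folds to fs − 49.66 kHz = 8.52 kHz.
151.94 kHz mod fs = 35.58 kHz.
35.58 kHz > fs/2 = 29.09 kHz, folds to fs − 35.58 kHz = 22.6 kHz.
80.78 kHz and 151.94 kHz both map to 22.6 kHz.

22.6 kHz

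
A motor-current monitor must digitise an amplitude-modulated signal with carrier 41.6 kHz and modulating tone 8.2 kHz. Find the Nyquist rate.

99.6 kHz

AM sidebands sit at fc ± fm = 33.4 kHz and 49.8 kHz.
Highest-frequency component: 49.8 kHz.
Nyquist rate = 2 × 49.8 kHz = 99.6 kHz.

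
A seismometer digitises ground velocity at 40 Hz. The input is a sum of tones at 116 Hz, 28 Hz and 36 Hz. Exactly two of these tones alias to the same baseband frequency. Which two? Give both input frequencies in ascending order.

36 Hz, 116 Hz

fs/2 = 20 Hz.
116 Hz mod fs = 36 Hz.
36 Hz > fs/2 = 20 Hz, folds to fs − 36 Hz = 4 Hz.
28 Hz > fs/2 = 20 Hz, folds to fs − 28 Hz = 12 Hz.
36 Hz > fs/2 = 20 Hz, folds to fs − 36 Hz = 4 Hz.
36 Hz and 116 Hz both map to 4 Hz.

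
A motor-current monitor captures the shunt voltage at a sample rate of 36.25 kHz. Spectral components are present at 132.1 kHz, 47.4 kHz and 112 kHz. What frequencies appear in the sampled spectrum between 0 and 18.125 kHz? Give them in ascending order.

3.25 kHz, 11.15 kHz, 12.9 kHz

fs/2 = 18.125 kHz.
132.1 kHz mod fs = 23.35 kHz.
23.35 kHz > fs/2 = 18.125 kHz, folds to fs − 23.35 kHz = 12.9 kHz.
47.4 kHz mod fs = 11.15 kHz.
11.15 kHz ≤ fs/2 = 18.125 kHz, appears at 11.15 kHz.
112 kHz mod fs = 3.25 kHz.
3.25 kHz ≤ fs/2 = 18.125 kHz, appears at 3.25 kHz.
Distinct values: {3.25 kHz, 11.15 kHz, 12.9 kHz}.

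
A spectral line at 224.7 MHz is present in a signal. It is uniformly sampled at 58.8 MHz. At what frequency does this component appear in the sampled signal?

224.7 MHz mod fs = 48.3 MHz.
48.3 MHz > fs/2 = 29.4 MHz, folds to fs − 48.3 MHz = 10.5 MHz.

10.5 MHz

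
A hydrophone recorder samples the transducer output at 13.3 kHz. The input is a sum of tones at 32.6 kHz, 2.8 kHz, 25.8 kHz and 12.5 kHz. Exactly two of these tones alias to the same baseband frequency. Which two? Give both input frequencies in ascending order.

12.5 kHz, 25.8 kHz

fs/2 = 6.65 kHz.
32.6 kHz mod fs = 6 kHz.
6 kHz ≤ fs/2 = 6.65 kHz, appears at 6 kHz.
2.8 kHz ≤ fs/2 = 6.65 kHz, passes unchanged.
25.8 kHz mod fs = 12.5 kHz.
12.5 kHz > fs/2 = 6.65 kHz, folds to fs − 12.5 kHz = 0.8 kHz.
12.5 kHz > fs/2 = 6.65 kHz, folds to fs − 12.5 kHz = 0.8 kHz.
12.5 kHz and 25.8 kHz both map to 0.8 kHz.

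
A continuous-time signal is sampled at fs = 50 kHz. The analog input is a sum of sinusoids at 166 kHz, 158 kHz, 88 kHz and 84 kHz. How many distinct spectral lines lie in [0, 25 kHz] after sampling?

fs/2 = 25 kHz.
166 kHz mod fs = 16 kHz.
16 kHz ≤ fs/2 = 25 kHz, appears at 16 kHz.
158 kHz mod fs = 8 kHz.
8 kHz ≤ fs/2 = 25 kHz, appears at 8 kHz.
88 kHz mod fs = 38 kHz.
38 kHz > fs/2 = 25 kHz, folds to fs − 38 kHz = 12 kHz.
84 kHz mod fs = 34 kHz.
34 kHz > fs/2 = 25 kHz, folds to fs − 34 kHz = 16 kHz.
Distinct values: {8 kHz, 12 kHz, 16 kHz} → 3.

3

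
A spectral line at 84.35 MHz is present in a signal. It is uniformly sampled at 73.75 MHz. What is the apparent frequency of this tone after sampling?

10.6 MHz

84.35 MHz mod fs = 10.6 MHz.
10.6 MHz ≤ fs/2 = 36.875 MHz, appears at 10.6 MHz.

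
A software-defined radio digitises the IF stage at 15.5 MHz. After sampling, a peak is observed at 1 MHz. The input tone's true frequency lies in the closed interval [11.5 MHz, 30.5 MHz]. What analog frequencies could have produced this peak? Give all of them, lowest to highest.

Frequencies that alias to 1 MHz are k·fs ± 1 MHz for integer k ≥ 0.
k=0: 1 MHz.
k=1: 14.5 MHz, 16.5 MHz.
k=2: 30 MHz, 32 MHz.
k=3: 45.5 MHz, 47.5 MHz.
Within [11.5 MHz, 30.5 MHz]: 14.5 MHz, 16.5 MHz, 30 MHz.

14.5 MHz, 16.5 MHz, 30 MHz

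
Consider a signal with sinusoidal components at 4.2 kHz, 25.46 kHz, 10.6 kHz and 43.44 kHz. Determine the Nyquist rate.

Highest-frequency component: 43.44 kHz.
Nyquist rate = 2 × 43.44 kHz = 86.88 kHz.

86.88 kHz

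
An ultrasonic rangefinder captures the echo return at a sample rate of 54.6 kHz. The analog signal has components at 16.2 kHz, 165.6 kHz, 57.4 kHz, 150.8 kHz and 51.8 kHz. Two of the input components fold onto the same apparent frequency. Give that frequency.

2.8 kHz

fs/2 = 27.3 kHz.
16.2 kHz ≤ fs/2 = 27.3 kHz, passes unchanged.
165.6 kHz mod fs = 1.8 kHz.
1.8 kHz ≤ fs/2 = 27.3 kHz, appears at 1.8 kHz.
57.4 kHz mod fs = 2.8 kHz.
2.8 kHz ≤ fs/2 = 27.3 kHz, appears at 2.8 kHz.
150.8 kHz mod fs = 41.6 kHz.
41.6 kHz > fs/2 = 27.3 kHz, folds to fs − 41.6 kHz = 13 kHz.
51.8 kHz > fs/2 = 27.3 kHz, folds to fs − 51.8 kHz = 2.8 kHz.
51.8 kHz and 57.4 kHz both map to 2.8 kHz.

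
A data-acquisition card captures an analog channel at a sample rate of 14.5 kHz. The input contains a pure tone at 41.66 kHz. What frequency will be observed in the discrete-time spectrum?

1.84 kHz

41.66 kHz mod fs = 12.66 kHz.
12.66 kHz > fs/2 = 7.25 kHz, folds to fs − 12.66 kHz = 1.84 kHz.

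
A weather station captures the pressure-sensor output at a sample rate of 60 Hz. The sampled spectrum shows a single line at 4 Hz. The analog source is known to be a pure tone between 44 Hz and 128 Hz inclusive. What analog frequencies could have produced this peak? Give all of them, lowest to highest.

Frequencies that alias to 4 Hz are k·fs ± 4 Hz for integer k ≥ 0.
k=0: 4 Hz.
k=1: 56 Hz, 64 Hz.
k=2: 116 Hz, 124 Hz.
k=3: 176 Hz, 184 Hz.
Within [44 Hz, 128 Hz]: 56 Hz, 64 Hz, 116 Hz, 124 Hz.

56 Hz, 64 Hz, 116 Hz, 124 Hz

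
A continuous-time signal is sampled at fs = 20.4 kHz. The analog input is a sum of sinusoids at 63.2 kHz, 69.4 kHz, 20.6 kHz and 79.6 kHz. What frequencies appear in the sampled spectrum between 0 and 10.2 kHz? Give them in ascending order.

fs/2 = 10.2 kHz.
63.2 kHz mod fs = 2 kHz.
2 kHz ≤ fs/2 = 10.2 kHz, appears at 2 kHz.
69.4 kHz mod fs = 8.2 kHz.
8.2 kHz ≤ fs/2 = 10.2 kHz, appears at 8.2 kHz.
20.6 kHz mod fs = 0.2 kHz.
0.2 kHz ≤ fs/2 = 10.2 kHz, appears at 0.2 kHz.
79.6 kHz mod fs = 18.4 kHz.
18.4 kHz > fs/2 = 10.2 kHz, folds to fs − 18.4 kHz = 2 kHz.
Distinct values: {0.2 kHz, 2 kHz, 8.2 kHz}.

0.2 kHz, 2 kHz, 8.2 kHz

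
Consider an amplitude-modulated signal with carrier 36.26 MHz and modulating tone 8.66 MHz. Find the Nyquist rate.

89.84 MHz

AM sidebands sit at fc ± fm = 27.6 MHz and 44.92 MHz.
Highest-frequency component: 44.92 MHz.
Nyquist rate = 2 × 44.92 MHz = 89.84 MHz.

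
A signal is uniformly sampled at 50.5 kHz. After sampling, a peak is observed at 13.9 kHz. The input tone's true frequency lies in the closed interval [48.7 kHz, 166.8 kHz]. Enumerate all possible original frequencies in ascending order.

64.4 kHz, 87.1 kHz, 114.9 kHz, 137.6 kHz, 165.4 kHz

Frequencies that alias to 13.9 kHz are k·fs ± 13.9 kHz for integer k ≥ 0.
k=0: 13.9 kHz.
k=1: 36.6 kHz, 64.4 kHz.
k=2: 87.1 kHz, 114.9 kHz.
k=3: 137.6 kHz, 165.4 kHz.
k=4: 188.1 kHz, 215.9 kHz.
Within [48.7 kHz, 166.8 kHz]: 64.4 kHz, 87.1 kHz, 114.9 kHz, 137.6 kHz, 165.4 kHz.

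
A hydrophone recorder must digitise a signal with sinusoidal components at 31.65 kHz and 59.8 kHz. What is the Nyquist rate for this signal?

Highest-frequency component: 59.8 kHz.
Nyquist rate = 2 × 59.8 kHz = 119.6 kHz.

119.6 kHz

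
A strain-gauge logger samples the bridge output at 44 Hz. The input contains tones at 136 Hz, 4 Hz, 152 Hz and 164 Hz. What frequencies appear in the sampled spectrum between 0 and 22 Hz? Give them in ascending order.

fs/2 = 22 Hz.
136 Hz mod fs = 4 Hz.
4 Hz ≤ fs/2 = 22 Hz, appears at 4 Hz.
4 Hz ≤ fs/2 = 22 Hz, passes unchanged.
152 Hz mod fs = 20 Hz.
20 Hz ≤ fs/2 = 22 Hz, appears at 20 Hz.
164 Hz mod fs = 32 Hz.
32 Hz > fs/2 = 22 Hz, folds to fs − 32 Hz = 12 Hz.
Distinct values: {4 Hz, 12 Hz, 20 Hz}.

4 Hz, 12 Hz, 20 Hz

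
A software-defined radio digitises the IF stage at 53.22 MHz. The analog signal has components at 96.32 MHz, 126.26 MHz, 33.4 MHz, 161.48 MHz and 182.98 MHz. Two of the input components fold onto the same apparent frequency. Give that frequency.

19.82 MHz

fs/2 = 26.61 MHz.
96.32 MHz mod fs = 43.1 MHz.
43.1 MHz > fs/2 = 26.61 MHz, folds to fs − 43.1 MHz = 10.12 MHz.
126.26 MHz mod fs = 19.82 MHz.
19.82 MHz ≤ fs/2 = 26.61 MHz, appears at 19.82 MHz.
33.4 MHz > fs/2 = 26.61 MHz, folds to fs − 33.4 MHz = 19.82 MHz.
161.48 MHz mod fs = 1.82 MHz.
1.82 MHz ≤ fs/2 = 26.61 MHz, appears at 1.82 MHz.
182.98 MHz mod fs = 23.32 MHz.
23.32 MHz ≤ fs/2 = 26.61 MHz, appears at 23.32 MHz.
33.4 MHz and 126.26 MHz both map to 19.82 MHz.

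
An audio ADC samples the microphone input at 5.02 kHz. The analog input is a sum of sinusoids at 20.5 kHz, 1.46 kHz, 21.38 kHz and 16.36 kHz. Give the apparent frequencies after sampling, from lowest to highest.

fs/2 = 2.51 kHz.
20.5 kHz mod fs = 0.42 kHz.
0.42 kHz ≤ fs/2 = 2.51 kHz, appears at 0.42 kHz.
1.46 kHz ≤ fs/2 = 2.51 kHz, passes unchanged.
21.38 kHz mod fs = 1.3 kHz.
1.3 kHz ≤ fs/2 = 2.51 kHz, appears at 1.3 kHz.
16.36 kHz mod fs = 1.3 kHz.
1.3 kHz ≤ fs/2 = 2.51 kHz, appears at 1.3 kHz.
Distinct values: {0.42 kHz, 1.3 kHz, 1.46 kHz}.

0.42 kHz, 1.3 kHz, 1.46 kHz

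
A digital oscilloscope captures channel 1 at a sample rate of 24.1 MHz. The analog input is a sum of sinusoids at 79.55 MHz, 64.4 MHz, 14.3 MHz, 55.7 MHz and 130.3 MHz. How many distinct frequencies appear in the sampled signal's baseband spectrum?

fs/2 = 12.05 MHz.
79.55 MHz mod fs = 7.25 MHz.
7.25 MHz ≤ fs/2 = 12.05 MHz, appears at 7.25 MHz.
64.4 MHz mod fs = 16.2 MHz.
16.2 MHz > fs/2 = 12.05 MHz, folds to fs − 16.2 MHz = 7.9 MHz.
14.3 MHz > fs/2 = 12.05 MHz, folds to fs − 14.3 MHz = 9.8 MHz.
55.7 MHz mod fs = 7.5 MHz.
7.5 MHz ≤ fs/2 = 12.05 MHz, appears at 7.5 MHz.
130.3 MHz mod fs = 9.8 MHz.
9.8 MHz ≤ fs/2 = 12.05 MHz, appears at 9.8 MHz.
Distinct values: {7.25 MHz, 7.5 MHz, 7.9 MHz, 9.8 MHz} → 4.

4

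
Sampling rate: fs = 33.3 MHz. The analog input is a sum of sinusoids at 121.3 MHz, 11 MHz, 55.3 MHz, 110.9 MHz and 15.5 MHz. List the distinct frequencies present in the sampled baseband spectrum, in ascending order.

fs/2 = 16.65 MHz.
121.3 MHz mod fs = 21.4 MHz.
21.4 MHz > fs/2 = 16.65 MHz, folds to fs − 21.4 MHz = 11.9 MHz.
11 MHz ≤ fs/2 = 16.65 MHz, passes unchanged.
55.3 MHz mod fs = 22 MHz.
22 MHz > fs/2 = 16.65 MHz, folds to fs − 22 MHz = 11.3 MHz.
110.9 MHz mod fs = 11 MHz.
11 MHz ≤ fs/2 = 16.65 MHz, appears at 11 MHz.
15.5 MHz ≤ fs/2 = 16.65 MHz, passes unchanged.
Distinct values: {11 MHz, 11.3 MHz, 11.9 MHz, 15.5 MHz}.

11 MHz, 11.3 MHz, 11.9 MHz, 15.5 MHz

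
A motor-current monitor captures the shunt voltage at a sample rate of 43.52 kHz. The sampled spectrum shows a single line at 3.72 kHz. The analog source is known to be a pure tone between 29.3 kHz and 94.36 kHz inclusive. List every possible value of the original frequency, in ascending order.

39.8 kHz, 47.24 kHz, 83.32 kHz, 90.76 kHz

Frequencies that alias to 3.72 kHz are k·fs ± 3.72 kHz for integer k ≥ 0.
k=0: 3.72 kHz.
k=1: 39.8 kHz, 47.24 kHz.
k=2: 83.32 kHz, 90.76 kHz.
k=3: 126.84 kHz, 134.28 kHz.
Within [29.3 kHz, 94.36 kHz]: 39.8 kHz, 47.24 kHz, 83.32 kHz, 90.76 kHz.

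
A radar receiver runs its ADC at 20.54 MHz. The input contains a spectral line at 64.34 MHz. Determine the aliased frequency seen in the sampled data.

2.72 MHz

64.34 MHz mod fs = 2.72 MHz.
2.72 MHz ≤ fs/2 = 10.27 MHz, appears at 2.72 MHz.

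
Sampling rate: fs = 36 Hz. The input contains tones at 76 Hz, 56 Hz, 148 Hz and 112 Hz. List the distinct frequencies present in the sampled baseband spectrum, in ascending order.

4 Hz, 16 Hz

fs/2 = 18 Hz.
76 Hz mod fs = 4 Hz.
4 Hz ≤ fs/2 = 18 Hz, appears at 4 Hz.
56 Hz mod fs = 20 Hz.
20 Hz > fs/2 = 18 Hz, folds to fs − 20 Hz = 16 Hz.
148 Hz mod fs = 4 Hz.
4 Hz ≤ fs/2 = 18 Hz, appears at 4 Hz.
112 Hz mod fs = 4 Hz.
4 Hz ≤ fs/2 = 18 Hz, appears at 4 Hz.
Distinct values: {4 Hz, 16 Hz}.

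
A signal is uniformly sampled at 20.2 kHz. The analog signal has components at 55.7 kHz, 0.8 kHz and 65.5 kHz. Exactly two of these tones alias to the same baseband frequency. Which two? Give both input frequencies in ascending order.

55.7 kHz, 65.5 kHz

fs/2 = 10.1 kHz.
55.7 kHz mod fs = 15.3 kHz.
15.3 kHz > fs/2 = 10.1 kHz, folds to fs − 15.3 kHz = 4.9 kHz.
0.8 kHz ≤ fs/2 = 10.1 kHz, passes unchanged.
65.5 kHz mod fs = 4.9 kHz.
4.9 kHz ≤ fs/2 = 10.1 kHz, appears at 4.9 kHz.
55.7 kHz and 65.5 kHz both map to 4.9 kHz.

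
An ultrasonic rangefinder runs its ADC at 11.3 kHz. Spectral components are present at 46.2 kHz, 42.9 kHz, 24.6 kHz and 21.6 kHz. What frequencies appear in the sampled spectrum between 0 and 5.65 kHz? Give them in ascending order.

fs/2 = 5.65 kHz.
46.2 kHz mod fs = 1 kHz.
1 kHz ≤ fs/2 = 5.65 kHz, appears at 1 kHz.
42.9 kHz mod fs = 9 kHz.
9 kHz > fs/2 = 5.65 kHz, folds to fs − 9 kHz = 2.3 kHz.
24.6 kHz mod fs = 2 kHz.
2 kHz ≤ fs/2 = 5.65 kHz, appears at 2 kHz.
21.6 kHz mod fs = 10.3 kHz.
10.3 kHz > fs/2 = 5.65 kHz, folds to fs − 10.3 kHz = 1 kHz.
Distinct values: {1 kHz, 2 kHz, 2.3 kHz}.

1 kHz, 2 kHz, 2.3 kHz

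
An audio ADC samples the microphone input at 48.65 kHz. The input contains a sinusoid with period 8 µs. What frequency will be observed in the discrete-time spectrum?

20.95 kHz

T = 8 µs → f = 1/T = 125 kHz.
125 kHz mod fs = 27.7 kHz.
27.7 kHz > fs/2 = 24.325 kHz, folds to fs − 27.7 kHz = 20.95 kHz.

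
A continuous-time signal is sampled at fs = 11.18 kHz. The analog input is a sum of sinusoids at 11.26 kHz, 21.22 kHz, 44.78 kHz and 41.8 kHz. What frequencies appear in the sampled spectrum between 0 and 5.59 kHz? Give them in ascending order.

0.06 kHz, 0.08 kHz, 1.14 kHz, 2.92 kHz

fs/2 = 5.59 kHz.
11.26 kHz mod fs = 0.08 kHz.
0.08 kHz ≤ fs/2 = 5.59 kHz, appears at 0.08 kHz.
21.22 kHz mod fs = 10.04 kHz.
10.04 kHz > fs/2 = 5.59 kHz, folds to fs − 10.04 kHz = 1.14 kHz.
44.78 kHz mod fs = 0.06 kHz.
0.06 kHz ≤ fs/2 = 5.59 kHz, appears at 0.06 kHz.
41.8 kHz mod fs = 8.26 kHz.
8.26 kHz > fs/2 = 5.59 kHz, folds to fs − 8.26 kHz = 2.92 kHz.
Distinct values: {0.06 kHz, 0.08 kHz, 1.14 kHz, 2.92 kHz}.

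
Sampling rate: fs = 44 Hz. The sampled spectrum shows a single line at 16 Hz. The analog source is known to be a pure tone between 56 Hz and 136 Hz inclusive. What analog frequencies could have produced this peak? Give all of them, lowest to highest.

Frequencies that alias to 16 Hz are k·fs ± 16 Hz for integer k ≥ 0.
k=0: 16 Hz.
k=1: 28 Hz, 60 Hz.
k=2: 72 Hz, 104 Hz.
k=3: 116 Hz, 148 Hz.
k=4: 160 Hz, 192 Hz.
Within [56 Hz, 136 Hz]: 60 Hz, 72 Hz, 104 Hz, 116 Hz.

60 Hz, 72 Hz, 104 Hz, 116 Hz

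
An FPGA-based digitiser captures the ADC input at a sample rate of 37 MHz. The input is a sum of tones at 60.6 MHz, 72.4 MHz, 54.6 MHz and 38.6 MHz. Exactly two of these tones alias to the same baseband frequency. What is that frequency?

1.6 MHz

fs/2 = 18.5 MHz.
60.6 MHz mod fs = 23.6 MHz.
23.6 MHz > fs/2 = 18.5 MHz, folds to fs − 23.6 MHz = 13.4 MHz.
72.4 MHz mod fs = 35.4 MHz.
35.4 MHz > fs/2 = 18.5 MHz, folds to fs − 35.4 MHz = 1.6 MHz.
54.6 MHz mod fs = 17.6 MHz.
17.6 MHz ≤ fs/2 = 18.5 MHz, appears at 17.6 MHz.
38.6 MHz mod fs = 1.6 MHz.
1.6 MHz ≤ fs/2 = 18.5 MHz, appears at 1.6 MHz.
38.6 MHz and 72.4 MHz both map to 1.6 MHz.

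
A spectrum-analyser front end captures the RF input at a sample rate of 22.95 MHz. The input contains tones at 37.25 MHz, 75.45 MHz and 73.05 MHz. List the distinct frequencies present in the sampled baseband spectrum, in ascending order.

4.2 MHz, 6.6 MHz, 8.65 MHz

fs/2 = 11.475 MHz.
37.25 MHz mod fs = 14.3 MHz.
14.3 MHz > fs/2 = 11.475 MHz, folds to fs − 14.3 MHz = 8.65 MHz.
75.45 MHz mod fs = 6.6 MHz.
6.6 MHz ≤ fs/2 = 11.475 MHz, appears at 6.6 MHz.
73.05 MHz mod fs = 4.2 MHz.
4.2 MHz ≤ fs/2 = 11.475 MHz, appears at 4.2 MHz.
Distinct values: {4.2 MHz, 6.6 MHz, 8.65 MHz}.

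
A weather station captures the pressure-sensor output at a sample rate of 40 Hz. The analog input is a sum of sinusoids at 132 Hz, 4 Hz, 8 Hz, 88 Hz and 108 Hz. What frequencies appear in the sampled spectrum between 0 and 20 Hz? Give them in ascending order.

fs/2 = 20 Hz.
132 Hz mod fs = 12 Hz.
12 Hz ≤ fs/2 = 20 Hz, appears at 12 Hz.
4 Hz ≤ fs/2 = 20 Hz, passes unchanged.
8 Hz ≤ fs/2 = 20 Hz, passes unchanged.
88 Hz mod fs = 8 Hz.
8 Hz ≤ fs/2 = 20 Hz, appears at 8 Hz.
108 Hz mod fs = 28 Hz.
28 Hz > fs/2 = 20 Hz, folds to fs − 28 Hz = 12 Hz.
Distinct values: {4 Hz, 8 Hz, 12 Hz}.

4 Hz, 8 Hz, 12 Hz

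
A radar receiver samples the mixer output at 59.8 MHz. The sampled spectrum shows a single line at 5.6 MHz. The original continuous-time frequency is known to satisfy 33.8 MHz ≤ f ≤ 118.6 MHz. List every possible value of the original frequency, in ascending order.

54.2 MHz, 65.4 MHz, 114 MHz

Frequencies that alias to 5.6 MHz are k·fs ± 5.6 MHz for integer k ≥ 0.
k=0: 5.6 MHz.
k=1: 54.2 MHz, 65.4 MHz.
k=2: 114 MHz, 125.2 MHz.
k=3: 173.8 MHz, 185 MHz.
Within [33.8 MHz, 118.6 MHz]: 54.2 MHz, 65.4 MHz, 114 MHz.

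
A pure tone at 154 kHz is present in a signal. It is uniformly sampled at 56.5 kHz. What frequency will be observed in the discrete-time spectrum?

154 kHz mod fs = 41 kHz.
41 kHz > fs/2 = 28.25 kHz, folds to fs − 41 kHz = 15.5 kHz.

15.5 kHz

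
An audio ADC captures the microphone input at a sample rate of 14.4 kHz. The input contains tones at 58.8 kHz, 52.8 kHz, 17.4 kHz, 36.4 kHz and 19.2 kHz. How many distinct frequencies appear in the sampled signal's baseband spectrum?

fs/2 = 7.2 kHz.
58.8 kHz mod fs = 1.2 kHz.
1.2 kHz ≤ fs/2 = 7.2 kHz, appears at 1.2 kHz.
52.8 kHz mod fs = 9.6 kHz.
9.6 kHz > fs/2 = 7.2 kHz, folds to fs − 9.6 kHz = 4.8 kHz.
17.4 kHz mod fs = 3 kHz.
3 kHz ≤ fs/2 = 7.2 kHz, appears at 3 kHz.
36.4 kHz mod fs = 7.6 kHz.
7.6 kHz > fs/2 = 7.2 kHz, folds to fs − 7.6 kHz = 6.8 kHz.
19.2 kHz mod fs = 4.8 kHz.
4.8 kHz ≤ fs/2 = 7.2 kHz, appears at 4.8 kHz.
Distinct values: {1.2 kHz, 3 kHz, 4.8 kHz, 6.8 kHz} → 4.

4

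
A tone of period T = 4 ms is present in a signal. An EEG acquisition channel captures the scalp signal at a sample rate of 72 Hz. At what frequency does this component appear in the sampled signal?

T = 4 ms → f = 1/T = 250 Hz.
250 Hz mod fs = 34 Hz.
34 Hz ≤ fs/2 = 36 Hz, appears at 34 Hz.

34 Hz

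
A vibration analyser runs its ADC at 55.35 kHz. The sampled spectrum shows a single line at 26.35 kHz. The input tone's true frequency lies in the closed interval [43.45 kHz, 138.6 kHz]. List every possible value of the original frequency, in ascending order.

Frequencies that alias to 26.35 kHz are k·fs ± 26.35 kHz for integer k ≥ 0.
k=0: 26.35 kHz.
k=1: 29 kHz, 81.7 kHz.
k=2: 84.35 kHz, 137.05 kHz.
k=3: 139.7 kHz, 192.4 kHz.
Within [43.45 kHz, 138.6 kHz]: 81.7 kHz, 84.35 kHz, 137.05 kHz.

81.7 kHz, 84.35 kHz, 137.05 kHz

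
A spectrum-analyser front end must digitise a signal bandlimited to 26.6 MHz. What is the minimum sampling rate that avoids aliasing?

Nyquist rate = 2 × 26.6 MHz = 53.2 MHz.

53.2 MHz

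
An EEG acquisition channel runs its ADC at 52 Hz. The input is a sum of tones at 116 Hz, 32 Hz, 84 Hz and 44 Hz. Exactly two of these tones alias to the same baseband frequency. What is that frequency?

20 Hz

fs/2 = 26 Hz.
116 Hz mod fs = 12 Hz.
12 Hz ≤ fs/2 = 26 Hz, appears at 12 Hz.
32 Hz > fs/2 = 26 Hz, folds to fs − 32 Hz = 20 Hz.
84 Hz mod fs = 32 Hz.
32 Hz > fs/2 = 26 Hz, folds to fs − 32 Hz = 20 Hz.
44 Hz > fs/2 = 26 Hz, folds to fs − 44 Hz = 8 Hz.
32 Hz and 84 Hz both map to 20 Hz.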